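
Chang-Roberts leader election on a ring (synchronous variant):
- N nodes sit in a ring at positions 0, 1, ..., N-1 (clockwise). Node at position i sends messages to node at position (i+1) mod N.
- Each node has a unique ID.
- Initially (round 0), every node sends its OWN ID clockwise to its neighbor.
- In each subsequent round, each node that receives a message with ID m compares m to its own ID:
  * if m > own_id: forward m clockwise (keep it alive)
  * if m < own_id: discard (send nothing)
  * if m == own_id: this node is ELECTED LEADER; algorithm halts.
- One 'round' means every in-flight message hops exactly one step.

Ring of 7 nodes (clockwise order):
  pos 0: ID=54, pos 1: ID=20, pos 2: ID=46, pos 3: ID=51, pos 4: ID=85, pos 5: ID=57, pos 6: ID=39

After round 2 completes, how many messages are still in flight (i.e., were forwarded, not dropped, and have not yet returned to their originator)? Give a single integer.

Round 1: pos1(id20) recv 54: fwd; pos2(id46) recv 20: drop; pos3(id51) recv 46: drop; pos4(id85) recv 51: drop; pos5(id57) recv 85: fwd; pos6(id39) recv 57: fwd; pos0(id54) recv 39: drop
Round 2: pos2(id46) recv 54: fwd; pos6(id39) recv 85: fwd; pos0(id54) recv 57: fwd
After round 2: 3 messages still in flight

Answer: 3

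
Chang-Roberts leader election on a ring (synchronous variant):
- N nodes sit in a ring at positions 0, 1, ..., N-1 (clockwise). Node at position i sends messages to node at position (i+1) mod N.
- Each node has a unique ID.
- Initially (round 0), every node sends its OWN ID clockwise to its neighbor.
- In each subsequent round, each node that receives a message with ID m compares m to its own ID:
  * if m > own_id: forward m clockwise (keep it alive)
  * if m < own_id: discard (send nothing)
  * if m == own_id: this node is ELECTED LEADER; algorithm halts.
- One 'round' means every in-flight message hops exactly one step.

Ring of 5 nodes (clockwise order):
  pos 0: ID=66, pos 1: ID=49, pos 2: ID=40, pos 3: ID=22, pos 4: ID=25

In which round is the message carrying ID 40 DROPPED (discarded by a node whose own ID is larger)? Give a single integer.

Answer: 3

Derivation:
Round 1: pos1(id49) recv 66: fwd; pos2(id40) recv 49: fwd; pos3(id22) recv 40: fwd; pos4(id25) recv 22: drop; pos0(id66) recv 25: drop
Round 2: pos2(id40) recv 66: fwd; pos3(id22) recv 49: fwd; pos4(id25) recv 40: fwd
Round 3: pos3(id22) recv 66: fwd; pos4(id25) recv 49: fwd; pos0(id66) recv 40: drop
Round 4: pos4(id25) recv 66: fwd; pos0(id66) recv 49: drop
Round 5: pos0(id66) recv 66: ELECTED
Message ID 40 originates at pos 2; dropped at pos 0 in round 3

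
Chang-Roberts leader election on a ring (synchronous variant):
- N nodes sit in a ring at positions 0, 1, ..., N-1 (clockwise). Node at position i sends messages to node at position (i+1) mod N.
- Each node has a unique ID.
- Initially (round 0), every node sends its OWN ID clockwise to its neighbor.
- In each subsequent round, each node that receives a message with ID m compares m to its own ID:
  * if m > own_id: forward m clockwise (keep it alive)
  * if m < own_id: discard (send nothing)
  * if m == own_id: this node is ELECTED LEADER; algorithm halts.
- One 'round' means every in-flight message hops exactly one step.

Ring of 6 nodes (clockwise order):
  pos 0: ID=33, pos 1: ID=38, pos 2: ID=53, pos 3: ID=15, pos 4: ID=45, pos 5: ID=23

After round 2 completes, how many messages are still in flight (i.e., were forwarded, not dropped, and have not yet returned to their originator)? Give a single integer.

Answer: 2

Derivation:
Round 1: pos1(id38) recv 33: drop; pos2(id53) recv 38: drop; pos3(id15) recv 53: fwd; pos4(id45) recv 15: drop; pos5(id23) recv 45: fwd; pos0(id33) recv 23: drop
Round 2: pos4(id45) recv 53: fwd; pos0(id33) recv 45: fwd
After round 2: 2 messages still in flight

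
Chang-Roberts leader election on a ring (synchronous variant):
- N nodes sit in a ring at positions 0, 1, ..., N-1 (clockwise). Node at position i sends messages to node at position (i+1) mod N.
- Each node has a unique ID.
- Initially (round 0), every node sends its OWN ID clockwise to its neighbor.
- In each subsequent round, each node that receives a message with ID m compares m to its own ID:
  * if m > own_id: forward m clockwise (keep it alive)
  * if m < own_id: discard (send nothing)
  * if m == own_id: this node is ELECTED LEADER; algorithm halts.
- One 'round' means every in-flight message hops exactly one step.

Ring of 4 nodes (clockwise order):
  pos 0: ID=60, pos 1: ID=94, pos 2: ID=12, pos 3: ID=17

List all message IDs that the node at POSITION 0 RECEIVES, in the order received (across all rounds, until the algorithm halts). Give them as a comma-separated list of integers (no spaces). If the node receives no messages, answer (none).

Round 1: pos1(id94) recv 60: drop; pos2(id12) recv 94: fwd; pos3(id17) recv 12: drop; pos0(id60) recv 17: drop
Round 2: pos3(id17) recv 94: fwd
Round 3: pos0(id60) recv 94: fwd
Round 4: pos1(id94) recv 94: ELECTED

Answer: 17,94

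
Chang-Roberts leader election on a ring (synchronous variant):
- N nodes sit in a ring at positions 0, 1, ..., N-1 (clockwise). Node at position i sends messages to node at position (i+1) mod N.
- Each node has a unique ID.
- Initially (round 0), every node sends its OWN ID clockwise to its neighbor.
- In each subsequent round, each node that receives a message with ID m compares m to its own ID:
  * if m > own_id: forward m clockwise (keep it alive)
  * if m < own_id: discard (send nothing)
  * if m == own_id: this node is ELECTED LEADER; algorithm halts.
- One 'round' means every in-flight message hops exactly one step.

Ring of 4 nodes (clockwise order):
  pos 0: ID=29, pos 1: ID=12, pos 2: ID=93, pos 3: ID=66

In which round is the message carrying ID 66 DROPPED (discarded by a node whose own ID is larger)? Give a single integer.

Round 1: pos1(id12) recv 29: fwd; pos2(id93) recv 12: drop; pos3(id66) recv 93: fwd; pos0(id29) recv 66: fwd
Round 2: pos2(id93) recv 29: drop; pos0(id29) recv 93: fwd; pos1(id12) recv 66: fwd
Round 3: pos1(id12) recv 93: fwd; pos2(id93) recv 66: drop
Round 4: pos2(id93) recv 93: ELECTED
Message ID 66 originates at pos 3; dropped at pos 2 in round 3

Answer: 3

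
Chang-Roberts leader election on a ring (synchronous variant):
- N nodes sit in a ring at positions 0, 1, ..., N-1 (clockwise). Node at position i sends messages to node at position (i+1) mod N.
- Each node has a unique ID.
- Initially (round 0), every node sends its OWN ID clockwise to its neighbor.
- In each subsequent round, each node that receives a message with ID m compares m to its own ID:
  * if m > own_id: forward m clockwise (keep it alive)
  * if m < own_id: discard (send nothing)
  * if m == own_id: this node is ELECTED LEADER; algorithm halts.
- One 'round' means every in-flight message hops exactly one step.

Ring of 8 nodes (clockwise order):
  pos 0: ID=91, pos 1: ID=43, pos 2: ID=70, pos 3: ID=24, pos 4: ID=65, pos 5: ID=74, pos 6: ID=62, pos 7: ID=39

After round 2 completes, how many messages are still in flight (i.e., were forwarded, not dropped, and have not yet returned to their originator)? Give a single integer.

Answer: 3

Derivation:
Round 1: pos1(id43) recv 91: fwd; pos2(id70) recv 43: drop; pos3(id24) recv 70: fwd; pos4(id65) recv 24: drop; pos5(id74) recv 65: drop; pos6(id62) recv 74: fwd; pos7(id39) recv 62: fwd; pos0(id91) recv 39: drop
Round 2: pos2(id70) recv 91: fwd; pos4(id65) recv 70: fwd; pos7(id39) recv 74: fwd; pos0(id91) recv 62: drop
After round 2: 3 messages still in flight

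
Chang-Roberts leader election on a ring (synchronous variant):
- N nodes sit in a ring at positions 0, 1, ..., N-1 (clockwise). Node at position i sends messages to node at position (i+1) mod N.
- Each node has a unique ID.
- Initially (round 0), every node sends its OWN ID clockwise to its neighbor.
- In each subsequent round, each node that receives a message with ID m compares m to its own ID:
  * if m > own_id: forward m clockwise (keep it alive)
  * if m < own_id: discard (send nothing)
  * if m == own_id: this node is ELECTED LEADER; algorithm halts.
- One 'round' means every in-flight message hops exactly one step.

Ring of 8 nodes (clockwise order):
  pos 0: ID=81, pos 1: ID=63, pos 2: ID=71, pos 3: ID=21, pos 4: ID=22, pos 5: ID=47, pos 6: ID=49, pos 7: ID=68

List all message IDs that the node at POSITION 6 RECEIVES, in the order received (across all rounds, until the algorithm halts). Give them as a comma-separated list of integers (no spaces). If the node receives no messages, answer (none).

Round 1: pos1(id63) recv 81: fwd; pos2(id71) recv 63: drop; pos3(id21) recv 71: fwd; pos4(id22) recv 21: drop; pos5(id47) recv 22: drop; pos6(id49) recv 47: drop; pos7(id68) recv 49: drop; pos0(id81) recv 68: drop
Round 2: pos2(id71) recv 81: fwd; pos4(id22) recv 71: fwd
Round 3: pos3(id21) recv 81: fwd; pos5(id47) recv 71: fwd
Round 4: pos4(id22) recv 81: fwd; pos6(id49) recv 71: fwd
Round 5: pos5(id47) recv 81: fwd; pos7(id68) recv 71: fwd
Round 6: pos6(id49) recv 81: fwd; pos0(id81) recv 71: drop
Round 7: pos7(id68) recv 81: fwd
Round 8: pos0(id81) recv 81: ELECTED

Answer: 47,71,81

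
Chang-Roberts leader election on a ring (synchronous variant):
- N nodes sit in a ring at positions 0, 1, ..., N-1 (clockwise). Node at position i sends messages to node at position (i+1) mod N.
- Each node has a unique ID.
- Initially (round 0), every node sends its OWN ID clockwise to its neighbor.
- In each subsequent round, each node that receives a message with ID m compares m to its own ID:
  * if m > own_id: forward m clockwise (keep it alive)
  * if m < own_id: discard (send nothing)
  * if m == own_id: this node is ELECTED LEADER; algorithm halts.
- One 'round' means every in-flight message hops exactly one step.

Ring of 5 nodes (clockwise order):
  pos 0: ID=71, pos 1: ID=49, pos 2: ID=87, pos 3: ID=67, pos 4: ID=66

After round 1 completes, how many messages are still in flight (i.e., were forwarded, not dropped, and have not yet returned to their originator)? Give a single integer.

Answer: 3

Derivation:
Round 1: pos1(id49) recv 71: fwd; pos2(id87) recv 49: drop; pos3(id67) recv 87: fwd; pos4(id66) recv 67: fwd; pos0(id71) recv 66: drop
After round 1: 3 messages still in flight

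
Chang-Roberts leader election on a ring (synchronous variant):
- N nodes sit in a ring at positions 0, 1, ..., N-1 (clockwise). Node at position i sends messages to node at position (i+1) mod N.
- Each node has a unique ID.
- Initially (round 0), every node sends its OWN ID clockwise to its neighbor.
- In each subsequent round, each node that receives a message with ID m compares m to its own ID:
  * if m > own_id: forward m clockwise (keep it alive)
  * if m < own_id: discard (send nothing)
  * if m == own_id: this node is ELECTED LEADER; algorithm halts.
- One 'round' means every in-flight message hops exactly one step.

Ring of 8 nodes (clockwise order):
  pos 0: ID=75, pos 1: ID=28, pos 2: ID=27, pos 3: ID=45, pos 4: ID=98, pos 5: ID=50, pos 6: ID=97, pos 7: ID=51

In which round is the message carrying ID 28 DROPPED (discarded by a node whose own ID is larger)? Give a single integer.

Round 1: pos1(id28) recv 75: fwd; pos2(id27) recv 28: fwd; pos3(id45) recv 27: drop; pos4(id98) recv 45: drop; pos5(id50) recv 98: fwd; pos6(id97) recv 50: drop; pos7(id51) recv 97: fwd; pos0(id75) recv 51: drop
Round 2: pos2(id27) recv 75: fwd; pos3(id45) recv 28: drop; pos6(id97) recv 98: fwd; pos0(id75) recv 97: fwd
Round 3: pos3(id45) recv 75: fwd; pos7(id51) recv 98: fwd; pos1(id28) recv 97: fwd
Round 4: pos4(id98) recv 75: drop; pos0(id75) recv 98: fwd; pos2(id27) recv 97: fwd
Round 5: pos1(id28) recv 98: fwd; pos3(id45) recv 97: fwd
Round 6: pos2(id27) recv 98: fwd; pos4(id98) recv 97: drop
Round 7: pos3(id45) recv 98: fwd
Round 8: pos4(id98) recv 98: ELECTED
Message ID 28 originates at pos 1; dropped at pos 3 in round 2

Answer: 2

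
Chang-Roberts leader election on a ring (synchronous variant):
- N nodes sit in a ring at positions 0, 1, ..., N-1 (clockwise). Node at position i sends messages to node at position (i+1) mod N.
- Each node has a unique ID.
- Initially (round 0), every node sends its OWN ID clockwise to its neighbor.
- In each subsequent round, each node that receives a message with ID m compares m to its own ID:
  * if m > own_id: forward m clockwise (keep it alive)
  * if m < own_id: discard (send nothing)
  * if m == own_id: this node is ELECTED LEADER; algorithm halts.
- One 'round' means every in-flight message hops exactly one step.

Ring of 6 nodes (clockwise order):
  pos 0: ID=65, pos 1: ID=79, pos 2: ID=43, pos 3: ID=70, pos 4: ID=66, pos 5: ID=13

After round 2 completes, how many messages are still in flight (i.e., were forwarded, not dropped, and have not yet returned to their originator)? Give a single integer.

Answer: 3

Derivation:
Round 1: pos1(id79) recv 65: drop; pos2(id43) recv 79: fwd; pos3(id70) recv 43: drop; pos4(id66) recv 70: fwd; pos5(id13) recv 66: fwd; pos0(id65) recv 13: drop
Round 2: pos3(id70) recv 79: fwd; pos5(id13) recv 70: fwd; pos0(id65) recv 66: fwd
After round 2: 3 messages still in flight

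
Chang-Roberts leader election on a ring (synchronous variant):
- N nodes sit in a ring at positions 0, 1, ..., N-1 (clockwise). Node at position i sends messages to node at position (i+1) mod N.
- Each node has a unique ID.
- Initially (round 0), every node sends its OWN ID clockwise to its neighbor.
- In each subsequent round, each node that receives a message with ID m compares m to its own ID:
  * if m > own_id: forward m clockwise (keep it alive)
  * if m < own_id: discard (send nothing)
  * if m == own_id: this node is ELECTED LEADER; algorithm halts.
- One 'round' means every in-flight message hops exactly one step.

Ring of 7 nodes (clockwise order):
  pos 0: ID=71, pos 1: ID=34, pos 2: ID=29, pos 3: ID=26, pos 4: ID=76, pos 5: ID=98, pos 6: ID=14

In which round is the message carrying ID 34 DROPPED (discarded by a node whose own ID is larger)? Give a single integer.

Answer: 3

Derivation:
Round 1: pos1(id34) recv 71: fwd; pos2(id29) recv 34: fwd; pos3(id26) recv 29: fwd; pos4(id76) recv 26: drop; pos5(id98) recv 76: drop; pos6(id14) recv 98: fwd; pos0(id71) recv 14: drop
Round 2: pos2(id29) recv 71: fwd; pos3(id26) recv 34: fwd; pos4(id76) recv 29: drop; pos0(id71) recv 98: fwd
Round 3: pos3(id26) recv 71: fwd; pos4(id76) recv 34: drop; pos1(id34) recv 98: fwd
Round 4: pos4(id76) recv 71: drop; pos2(id29) recv 98: fwd
Round 5: pos3(id26) recv 98: fwd
Round 6: pos4(id76) recv 98: fwd
Round 7: pos5(id98) recv 98: ELECTED
Message ID 34 originates at pos 1; dropped at pos 4 in round 3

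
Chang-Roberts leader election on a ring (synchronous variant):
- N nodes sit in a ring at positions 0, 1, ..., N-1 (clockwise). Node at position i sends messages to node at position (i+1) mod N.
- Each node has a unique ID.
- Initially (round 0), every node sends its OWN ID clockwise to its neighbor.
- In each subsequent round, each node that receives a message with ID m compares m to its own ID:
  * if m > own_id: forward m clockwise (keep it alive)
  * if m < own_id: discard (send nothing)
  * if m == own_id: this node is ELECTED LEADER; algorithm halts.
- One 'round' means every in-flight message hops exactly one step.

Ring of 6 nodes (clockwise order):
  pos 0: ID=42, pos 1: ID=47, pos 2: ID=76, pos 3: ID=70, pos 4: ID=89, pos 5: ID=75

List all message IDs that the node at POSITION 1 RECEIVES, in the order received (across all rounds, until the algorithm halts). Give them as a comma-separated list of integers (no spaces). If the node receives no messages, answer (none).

Round 1: pos1(id47) recv 42: drop; pos2(id76) recv 47: drop; pos3(id70) recv 76: fwd; pos4(id89) recv 70: drop; pos5(id75) recv 89: fwd; pos0(id42) recv 75: fwd
Round 2: pos4(id89) recv 76: drop; pos0(id42) recv 89: fwd; pos1(id47) recv 75: fwd
Round 3: pos1(id47) recv 89: fwd; pos2(id76) recv 75: drop
Round 4: pos2(id76) recv 89: fwd
Round 5: pos3(id70) recv 89: fwd
Round 6: pos4(id89) recv 89: ELECTED

Answer: 42,75,89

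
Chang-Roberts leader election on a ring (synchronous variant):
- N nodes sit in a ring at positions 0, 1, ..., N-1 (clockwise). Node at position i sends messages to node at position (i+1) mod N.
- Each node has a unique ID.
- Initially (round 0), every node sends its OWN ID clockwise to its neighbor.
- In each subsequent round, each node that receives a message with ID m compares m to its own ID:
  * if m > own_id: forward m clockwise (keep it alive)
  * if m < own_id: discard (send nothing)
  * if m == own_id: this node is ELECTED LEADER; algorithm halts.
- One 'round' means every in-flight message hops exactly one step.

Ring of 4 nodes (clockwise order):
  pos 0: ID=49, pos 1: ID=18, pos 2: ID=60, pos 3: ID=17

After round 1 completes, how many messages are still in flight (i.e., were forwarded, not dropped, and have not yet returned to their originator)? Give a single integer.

Round 1: pos1(id18) recv 49: fwd; pos2(id60) recv 18: drop; pos3(id17) recv 60: fwd; pos0(id49) recv 17: drop
After round 1: 2 messages still in flight

Answer: 2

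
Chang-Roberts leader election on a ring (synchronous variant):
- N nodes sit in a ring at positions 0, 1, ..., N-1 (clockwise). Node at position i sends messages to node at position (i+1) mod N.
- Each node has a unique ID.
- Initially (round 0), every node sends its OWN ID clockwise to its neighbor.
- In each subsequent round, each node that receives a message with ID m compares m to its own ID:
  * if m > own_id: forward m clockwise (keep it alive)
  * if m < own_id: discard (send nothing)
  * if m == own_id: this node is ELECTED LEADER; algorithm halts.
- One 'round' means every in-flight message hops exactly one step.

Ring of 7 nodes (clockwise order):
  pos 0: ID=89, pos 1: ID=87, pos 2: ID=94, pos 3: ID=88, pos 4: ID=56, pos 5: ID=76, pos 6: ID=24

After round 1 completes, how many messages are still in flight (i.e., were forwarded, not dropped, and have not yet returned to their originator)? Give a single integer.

Round 1: pos1(id87) recv 89: fwd; pos2(id94) recv 87: drop; pos3(id88) recv 94: fwd; pos4(id56) recv 88: fwd; pos5(id76) recv 56: drop; pos6(id24) recv 76: fwd; pos0(id89) recv 24: drop
After round 1: 4 messages still in flight

Answer: 4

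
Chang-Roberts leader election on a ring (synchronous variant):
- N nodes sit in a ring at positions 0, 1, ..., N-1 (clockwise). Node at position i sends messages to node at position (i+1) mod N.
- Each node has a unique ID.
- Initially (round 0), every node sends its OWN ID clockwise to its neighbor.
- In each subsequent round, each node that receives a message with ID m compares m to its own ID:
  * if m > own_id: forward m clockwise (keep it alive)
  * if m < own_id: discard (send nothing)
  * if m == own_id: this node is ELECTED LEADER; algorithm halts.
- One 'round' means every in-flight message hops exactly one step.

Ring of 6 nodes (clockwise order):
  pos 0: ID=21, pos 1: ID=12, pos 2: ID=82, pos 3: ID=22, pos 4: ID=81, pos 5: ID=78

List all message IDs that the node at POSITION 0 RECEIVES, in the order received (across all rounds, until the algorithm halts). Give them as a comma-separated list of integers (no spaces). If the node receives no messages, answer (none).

Round 1: pos1(id12) recv 21: fwd; pos2(id82) recv 12: drop; pos3(id22) recv 82: fwd; pos4(id81) recv 22: drop; pos5(id78) recv 81: fwd; pos0(id21) recv 78: fwd
Round 2: pos2(id82) recv 21: drop; pos4(id81) recv 82: fwd; pos0(id21) recv 81: fwd; pos1(id12) recv 78: fwd
Round 3: pos5(id78) recv 82: fwd; pos1(id12) recv 81: fwd; pos2(id82) recv 78: drop
Round 4: pos0(id21) recv 82: fwd; pos2(id82) recv 81: drop
Round 5: pos1(id12) recv 82: fwd
Round 6: pos2(id82) recv 82: ELECTED

Answer: 78,81,82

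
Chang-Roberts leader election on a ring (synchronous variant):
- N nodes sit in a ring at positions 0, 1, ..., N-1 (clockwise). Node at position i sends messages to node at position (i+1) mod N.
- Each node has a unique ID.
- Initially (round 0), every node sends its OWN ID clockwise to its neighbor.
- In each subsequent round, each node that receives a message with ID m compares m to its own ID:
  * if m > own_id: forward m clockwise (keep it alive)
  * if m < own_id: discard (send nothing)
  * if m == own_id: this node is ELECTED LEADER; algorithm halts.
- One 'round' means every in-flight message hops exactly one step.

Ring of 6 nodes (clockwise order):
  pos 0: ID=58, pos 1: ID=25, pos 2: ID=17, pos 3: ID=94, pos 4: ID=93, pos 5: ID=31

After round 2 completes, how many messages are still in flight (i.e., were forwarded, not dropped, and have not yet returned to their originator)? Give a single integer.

Answer: 3

Derivation:
Round 1: pos1(id25) recv 58: fwd; pos2(id17) recv 25: fwd; pos3(id94) recv 17: drop; pos4(id93) recv 94: fwd; pos5(id31) recv 93: fwd; pos0(id58) recv 31: drop
Round 2: pos2(id17) recv 58: fwd; pos3(id94) recv 25: drop; pos5(id31) recv 94: fwd; pos0(id58) recv 93: fwd
After round 2: 3 messages still in flight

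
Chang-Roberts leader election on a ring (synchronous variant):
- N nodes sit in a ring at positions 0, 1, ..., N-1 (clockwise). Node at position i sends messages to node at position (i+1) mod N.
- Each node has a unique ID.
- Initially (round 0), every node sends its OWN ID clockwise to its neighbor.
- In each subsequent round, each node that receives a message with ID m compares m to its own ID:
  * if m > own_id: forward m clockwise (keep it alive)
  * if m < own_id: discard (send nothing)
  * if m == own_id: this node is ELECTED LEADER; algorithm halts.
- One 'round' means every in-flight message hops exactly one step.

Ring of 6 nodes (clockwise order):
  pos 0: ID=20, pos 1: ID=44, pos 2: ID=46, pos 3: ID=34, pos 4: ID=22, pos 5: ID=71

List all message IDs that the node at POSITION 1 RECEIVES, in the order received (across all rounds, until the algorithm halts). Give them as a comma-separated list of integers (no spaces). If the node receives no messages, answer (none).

Round 1: pos1(id44) recv 20: drop; pos2(id46) recv 44: drop; pos3(id34) recv 46: fwd; pos4(id22) recv 34: fwd; pos5(id71) recv 22: drop; pos0(id20) recv 71: fwd
Round 2: pos4(id22) recv 46: fwd; pos5(id71) recv 34: drop; pos1(id44) recv 71: fwd
Round 3: pos5(id71) recv 46: drop; pos2(id46) recv 71: fwd
Round 4: pos3(id34) recv 71: fwd
Round 5: pos4(id22) recv 71: fwd
Round 6: pos5(id71) recv 71: ELECTED

Answer: 20,71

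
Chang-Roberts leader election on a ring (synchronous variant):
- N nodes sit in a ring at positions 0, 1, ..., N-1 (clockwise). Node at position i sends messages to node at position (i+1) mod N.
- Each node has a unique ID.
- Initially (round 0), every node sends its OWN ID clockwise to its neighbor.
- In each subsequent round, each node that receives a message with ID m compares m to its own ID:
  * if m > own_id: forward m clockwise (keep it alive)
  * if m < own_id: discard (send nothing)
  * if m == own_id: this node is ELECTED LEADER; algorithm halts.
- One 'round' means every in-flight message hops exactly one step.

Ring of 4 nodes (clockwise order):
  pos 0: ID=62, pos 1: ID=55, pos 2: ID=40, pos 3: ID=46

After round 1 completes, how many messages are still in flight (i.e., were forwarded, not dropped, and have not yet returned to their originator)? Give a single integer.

Round 1: pos1(id55) recv 62: fwd; pos2(id40) recv 55: fwd; pos3(id46) recv 40: drop; pos0(id62) recv 46: drop
After round 1: 2 messages still in flight

Answer: 2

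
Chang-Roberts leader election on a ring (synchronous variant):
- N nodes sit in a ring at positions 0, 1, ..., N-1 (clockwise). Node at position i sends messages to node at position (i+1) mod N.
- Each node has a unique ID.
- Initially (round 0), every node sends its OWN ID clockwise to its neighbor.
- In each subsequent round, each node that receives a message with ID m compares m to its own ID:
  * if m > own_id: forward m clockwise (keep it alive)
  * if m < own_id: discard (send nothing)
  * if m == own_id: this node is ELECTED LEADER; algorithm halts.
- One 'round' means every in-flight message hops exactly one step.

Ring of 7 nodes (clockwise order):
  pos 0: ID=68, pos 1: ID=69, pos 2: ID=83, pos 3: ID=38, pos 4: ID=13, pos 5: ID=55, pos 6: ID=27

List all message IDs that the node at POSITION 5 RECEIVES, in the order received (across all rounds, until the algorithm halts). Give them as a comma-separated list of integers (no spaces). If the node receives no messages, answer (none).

Answer: 13,38,83

Derivation:
Round 1: pos1(id69) recv 68: drop; pos2(id83) recv 69: drop; pos3(id38) recv 83: fwd; pos4(id13) recv 38: fwd; pos5(id55) recv 13: drop; pos6(id27) recv 55: fwd; pos0(id68) recv 27: drop
Round 2: pos4(id13) recv 83: fwd; pos5(id55) recv 38: drop; pos0(id68) recv 55: drop
Round 3: pos5(id55) recv 83: fwd
Round 4: pos6(id27) recv 83: fwd
Round 5: pos0(id68) recv 83: fwd
Round 6: pos1(id69) recv 83: fwd
Round 7: pos2(id83) recv 83: ELECTED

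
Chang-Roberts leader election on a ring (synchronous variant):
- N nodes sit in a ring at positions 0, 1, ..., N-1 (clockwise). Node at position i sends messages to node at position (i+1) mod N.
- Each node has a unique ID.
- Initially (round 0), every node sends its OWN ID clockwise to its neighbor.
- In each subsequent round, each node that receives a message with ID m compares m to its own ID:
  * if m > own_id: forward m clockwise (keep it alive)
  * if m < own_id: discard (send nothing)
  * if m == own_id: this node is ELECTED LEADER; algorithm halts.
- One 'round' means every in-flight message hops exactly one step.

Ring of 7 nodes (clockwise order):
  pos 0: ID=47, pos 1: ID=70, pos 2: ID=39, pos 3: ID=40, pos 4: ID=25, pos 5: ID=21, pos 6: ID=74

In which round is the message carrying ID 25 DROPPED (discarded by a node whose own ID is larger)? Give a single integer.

Round 1: pos1(id70) recv 47: drop; pos2(id39) recv 70: fwd; pos3(id40) recv 39: drop; pos4(id25) recv 40: fwd; pos5(id21) recv 25: fwd; pos6(id74) recv 21: drop; pos0(id47) recv 74: fwd
Round 2: pos3(id40) recv 70: fwd; pos5(id21) recv 40: fwd; pos6(id74) recv 25: drop; pos1(id70) recv 74: fwd
Round 3: pos4(id25) recv 70: fwd; pos6(id74) recv 40: drop; pos2(id39) recv 74: fwd
Round 4: pos5(id21) recv 70: fwd; pos3(id40) recv 74: fwd
Round 5: pos6(id74) recv 70: drop; pos4(id25) recv 74: fwd
Round 6: pos5(id21) recv 74: fwd
Round 7: pos6(id74) recv 74: ELECTED
Message ID 25 originates at pos 4; dropped at pos 6 in round 2

Answer: 2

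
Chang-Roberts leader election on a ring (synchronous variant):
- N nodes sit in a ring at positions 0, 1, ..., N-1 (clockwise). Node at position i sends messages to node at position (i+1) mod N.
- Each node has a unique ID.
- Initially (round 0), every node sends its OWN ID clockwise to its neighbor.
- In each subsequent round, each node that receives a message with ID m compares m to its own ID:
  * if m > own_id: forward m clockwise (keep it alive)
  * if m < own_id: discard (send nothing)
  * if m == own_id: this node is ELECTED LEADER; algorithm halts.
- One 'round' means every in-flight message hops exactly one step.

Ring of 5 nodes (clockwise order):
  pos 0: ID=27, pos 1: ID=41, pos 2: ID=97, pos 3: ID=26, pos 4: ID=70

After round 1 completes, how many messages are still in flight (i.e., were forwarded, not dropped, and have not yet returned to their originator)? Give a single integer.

Answer: 2

Derivation:
Round 1: pos1(id41) recv 27: drop; pos2(id97) recv 41: drop; pos3(id26) recv 97: fwd; pos4(id70) recv 26: drop; pos0(id27) recv 70: fwd
After round 1: 2 messages still in flight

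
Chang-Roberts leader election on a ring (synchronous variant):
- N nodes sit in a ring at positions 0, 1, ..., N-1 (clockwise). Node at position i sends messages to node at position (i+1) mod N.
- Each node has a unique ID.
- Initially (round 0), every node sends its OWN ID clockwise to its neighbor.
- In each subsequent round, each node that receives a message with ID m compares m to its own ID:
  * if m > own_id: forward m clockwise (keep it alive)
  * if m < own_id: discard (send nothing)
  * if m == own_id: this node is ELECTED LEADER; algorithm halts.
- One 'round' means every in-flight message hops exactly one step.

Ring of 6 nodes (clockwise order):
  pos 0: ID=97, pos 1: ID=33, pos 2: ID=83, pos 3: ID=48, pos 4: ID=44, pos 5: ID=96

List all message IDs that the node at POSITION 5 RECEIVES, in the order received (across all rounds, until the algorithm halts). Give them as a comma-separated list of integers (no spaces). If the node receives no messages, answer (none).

Answer: 44,48,83,97

Derivation:
Round 1: pos1(id33) recv 97: fwd; pos2(id83) recv 33: drop; pos3(id48) recv 83: fwd; pos4(id44) recv 48: fwd; pos5(id96) recv 44: drop; pos0(id97) recv 96: drop
Round 2: pos2(id83) recv 97: fwd; pos4(id44) recv 83: fwd; pos5(id96) recv 48: drop
Round 3: pos3(id48) recv 97: fwd; pos5(id96) recv 83: drop
Round 4: pos4(id44) recv 97: fwd
Round 5: pos5(id96) recv 97: fwd
Round 6: pos0(id97) recv 97: ELECTED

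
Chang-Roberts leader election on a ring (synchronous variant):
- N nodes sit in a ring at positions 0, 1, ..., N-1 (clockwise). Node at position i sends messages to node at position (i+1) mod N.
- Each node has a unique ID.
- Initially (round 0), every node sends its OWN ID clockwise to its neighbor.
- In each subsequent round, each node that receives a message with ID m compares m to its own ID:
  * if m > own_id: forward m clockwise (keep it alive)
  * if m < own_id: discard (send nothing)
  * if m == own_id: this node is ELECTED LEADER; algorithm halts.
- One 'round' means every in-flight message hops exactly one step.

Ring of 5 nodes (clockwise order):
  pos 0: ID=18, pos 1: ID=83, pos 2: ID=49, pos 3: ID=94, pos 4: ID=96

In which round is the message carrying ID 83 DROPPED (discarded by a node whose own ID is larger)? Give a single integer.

Round 1: pos1(id83) recv 18: drop; pos2(id49) recv 83: fwd; pos3(id94) recv 49: drop; pos4(id96) recv 94: drop; pos0(id18) recv 96: fwd
Round 2: pos3(id94) recv 83: drop; pos1(id83) recv 96: fwd
Round 3: pos2(id49) recv 96: fwd
Round 4: pos3(id94) recv 96: fwd
Round 5: pos4(id96) recv 96: ELECTED
Message ID 83 originates at pos 1; dropped at pos 3 in round 2

Answer: 2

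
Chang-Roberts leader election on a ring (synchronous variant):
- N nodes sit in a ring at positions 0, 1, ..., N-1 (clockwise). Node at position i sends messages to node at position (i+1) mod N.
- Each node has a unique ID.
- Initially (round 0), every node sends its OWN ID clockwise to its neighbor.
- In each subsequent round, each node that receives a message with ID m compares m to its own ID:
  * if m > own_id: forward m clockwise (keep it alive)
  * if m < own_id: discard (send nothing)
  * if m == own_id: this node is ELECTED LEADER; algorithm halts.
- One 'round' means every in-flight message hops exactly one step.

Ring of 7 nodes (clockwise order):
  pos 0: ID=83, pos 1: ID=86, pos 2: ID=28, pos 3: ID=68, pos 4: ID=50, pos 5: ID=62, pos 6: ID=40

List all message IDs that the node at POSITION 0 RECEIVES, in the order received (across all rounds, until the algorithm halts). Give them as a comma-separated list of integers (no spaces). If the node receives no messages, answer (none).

Round 1: pos1(id86) recv 83: drop; pos2(id28) recv 86: fwd; pos3(id68) recv 28: drop; pos4(id50) recv 68: fwd; pos5(id62) recv 50: drop; pos6(id40) recv 62: fwd; pos0(id83) recv 40: drop
Round 2: pos3(id68) recv 86: fwd; pos5(id62) recv 68: fwd; pos0(id83) recv 62: drop
Round 3: pos4(id50) recv 86: fwd; pos6(id40) recv 68: fwd
Round 4: pos5(id62) recv 86: fwd; pos0(id83) recv 68: drop
Round 5: pos6(id40) recv 86: fwd
Round 6: pos0(id83) recv 86: fwd
Round 7: pos1(id86) recv 86: ELECTED

Answer: 40,62,68,86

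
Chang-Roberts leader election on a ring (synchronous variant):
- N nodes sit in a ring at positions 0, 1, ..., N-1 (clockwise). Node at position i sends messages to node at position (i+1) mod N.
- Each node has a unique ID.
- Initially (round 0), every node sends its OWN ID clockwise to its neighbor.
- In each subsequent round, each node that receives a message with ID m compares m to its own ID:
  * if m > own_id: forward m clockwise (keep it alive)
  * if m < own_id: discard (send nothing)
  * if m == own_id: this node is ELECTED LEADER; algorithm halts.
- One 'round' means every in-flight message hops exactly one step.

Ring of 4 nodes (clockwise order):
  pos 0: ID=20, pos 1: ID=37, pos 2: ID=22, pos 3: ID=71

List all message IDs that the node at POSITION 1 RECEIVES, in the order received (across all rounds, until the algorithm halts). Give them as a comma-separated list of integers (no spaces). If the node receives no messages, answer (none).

Round 1: pos1(id37) recv 20: drop; pos2(id22) recv 37: fwd; pos3(id71) recv 22: drop; pos0(id20) recv 71: fwd
Round 2: pos3(id71) recv 37: drop; pos1(id37) recv 71: fwd
Round 3: pos2(id22) recv 71: fwd
Round 4: pos3(id71) recv 71: ELECTED

Answer: 20,71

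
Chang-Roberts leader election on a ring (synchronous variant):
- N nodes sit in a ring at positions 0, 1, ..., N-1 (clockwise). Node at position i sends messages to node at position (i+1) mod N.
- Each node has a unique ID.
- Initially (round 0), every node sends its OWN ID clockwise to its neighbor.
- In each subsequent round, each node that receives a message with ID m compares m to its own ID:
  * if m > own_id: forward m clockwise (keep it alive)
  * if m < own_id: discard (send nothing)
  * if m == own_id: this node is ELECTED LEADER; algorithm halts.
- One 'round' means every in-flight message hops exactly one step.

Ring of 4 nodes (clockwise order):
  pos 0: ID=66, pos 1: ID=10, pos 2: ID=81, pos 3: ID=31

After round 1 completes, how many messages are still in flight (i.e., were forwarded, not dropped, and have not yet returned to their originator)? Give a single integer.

Answer: 2

Derivation:
Round 1: pos1(id10) recv 66: fwd; pos2(id81) recv 10: drop; pos3(id31) recv 81: fwd; pos0(id66) recv 31: drop
After round 1: 2 messages still in flight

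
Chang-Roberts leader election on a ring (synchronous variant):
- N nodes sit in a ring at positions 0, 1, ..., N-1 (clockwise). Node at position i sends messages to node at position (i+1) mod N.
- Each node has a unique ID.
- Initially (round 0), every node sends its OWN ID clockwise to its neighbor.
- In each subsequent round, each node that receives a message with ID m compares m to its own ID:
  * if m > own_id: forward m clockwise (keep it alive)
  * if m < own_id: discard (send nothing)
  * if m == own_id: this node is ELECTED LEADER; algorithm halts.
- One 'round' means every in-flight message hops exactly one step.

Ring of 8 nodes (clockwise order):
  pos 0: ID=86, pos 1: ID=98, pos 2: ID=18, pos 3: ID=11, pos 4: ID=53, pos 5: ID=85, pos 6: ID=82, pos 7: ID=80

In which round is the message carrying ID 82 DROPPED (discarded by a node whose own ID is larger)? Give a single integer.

Round 1: pos1(id98) recv 86: drop; pos2(id18) recv 98: fwd; pos3(id11) recv 18: fwd; pos4(id53) recv 11: drop; pos5(id85) recv 53: drop; pos6(id82) recv 85: fwd; pos7(id80) recv 82: fwd; pos0(id86) recv 80: drop
Round 2: pos3(id11) recv 98: fwd; pos4(id53) recv 18: drop; pos7(id80) recv 85: fwd; pos0(id86) recv 82: drop
Round 3: pos4(id53) recv 98: fwd; pos0(id86) recv 85: drop
Round 4: pos5(id85) recv 98: fwd
Round 5: pos6(id82) recv 98: fwd
Round 6: pos7(id80) recv 98: fwd
Round 7: pos0(id86) recv 98: fwd
Round 8: pos1(id98) recv 98: ELECTED
Message ID 82 originates at pos 6; dropped at pos 0 in round 2

Answer: 2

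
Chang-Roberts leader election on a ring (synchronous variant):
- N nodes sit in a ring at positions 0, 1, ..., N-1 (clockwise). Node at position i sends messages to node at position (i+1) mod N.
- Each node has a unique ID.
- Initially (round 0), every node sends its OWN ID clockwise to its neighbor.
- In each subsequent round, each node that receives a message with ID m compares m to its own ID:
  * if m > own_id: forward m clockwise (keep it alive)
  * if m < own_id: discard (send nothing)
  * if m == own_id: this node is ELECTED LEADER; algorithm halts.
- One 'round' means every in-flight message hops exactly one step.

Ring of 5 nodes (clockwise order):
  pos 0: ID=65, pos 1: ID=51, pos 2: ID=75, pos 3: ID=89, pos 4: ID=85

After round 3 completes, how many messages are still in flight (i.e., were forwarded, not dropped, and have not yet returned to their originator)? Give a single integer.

Round 1: pos1(id51) recv 65: fwd; pos2(id75) recv 51: drop; pos3(id89) recv 75: drop; pos4(id85) recv 89: fwd; pos0(id65) recv 85: fwd
Round 2: pos2(id75) recv 65: drop; pos0(id65) recv 89: fwd; pos1(id51) recv 85: fwd
Round 3: pos1(id51) recv 89: fwd; pos2(id75) recv 85: fwd
After round 3: 2 messages still in flight

Answer: 2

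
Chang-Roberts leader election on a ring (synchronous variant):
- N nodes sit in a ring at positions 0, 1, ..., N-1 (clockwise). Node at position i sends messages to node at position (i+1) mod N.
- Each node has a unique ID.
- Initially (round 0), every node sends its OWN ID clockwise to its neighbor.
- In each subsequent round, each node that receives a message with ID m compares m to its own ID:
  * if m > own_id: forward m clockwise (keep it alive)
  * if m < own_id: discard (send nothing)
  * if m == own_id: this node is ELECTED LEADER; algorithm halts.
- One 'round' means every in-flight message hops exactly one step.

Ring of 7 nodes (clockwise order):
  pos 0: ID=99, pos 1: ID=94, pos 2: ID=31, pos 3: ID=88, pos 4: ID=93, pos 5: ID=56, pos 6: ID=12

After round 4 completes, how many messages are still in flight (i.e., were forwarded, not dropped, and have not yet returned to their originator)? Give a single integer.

Answer: 2

Derivation:
Round 1: pos1(id94) recv 99: fwd; pos2(id31) recv 94: fwd; pos3(id88) recv 31: drop; pos4(id93) recv 88: drop; pos5(id56) recv 93: fwd; pos6(id12) recv 56: fwd; pos0(id99) recv 12: drop
Round 2: pos2(id31) recv 99: fwd; pos3(id88) recv 94: fwd; pos6(id12) recv 93: fwd; pos0(id99) recv 56: drop
Round 3: pos3(id88) recv 99: fwd; pos4(id93) recv 94: fwd; pos0(id99) recv 93: drop
Round 4: pos4(id93) recv 99: fwd; pos5(id56) recv 94: fwd
After round 4: 2 messages still in flight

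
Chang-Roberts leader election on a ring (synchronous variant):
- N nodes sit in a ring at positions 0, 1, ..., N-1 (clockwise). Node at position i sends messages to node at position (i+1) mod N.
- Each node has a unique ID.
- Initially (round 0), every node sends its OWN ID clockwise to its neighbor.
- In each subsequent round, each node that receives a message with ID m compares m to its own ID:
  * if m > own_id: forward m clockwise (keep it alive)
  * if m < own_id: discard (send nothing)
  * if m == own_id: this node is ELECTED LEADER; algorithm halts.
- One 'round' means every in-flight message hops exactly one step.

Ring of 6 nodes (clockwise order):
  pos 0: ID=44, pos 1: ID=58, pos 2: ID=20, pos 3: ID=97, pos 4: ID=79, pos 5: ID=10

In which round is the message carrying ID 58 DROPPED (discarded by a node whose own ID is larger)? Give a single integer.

Answer: 2

Derivation:
Round 1: pos1(id58) recv 44: drop; pos2(id20) recv 58: fwd; pos3(id97) recv 20: drop; pos4(id79) recv 97: fwd; pos5(id10) recv 79: fwd; pos0(id44) recv 10: drop
Round 2: pos3(id97) recv 58: drop; pos5(id10) recv 97: fwd; pos0(id44) recv 79: fwd
Round 3: pos0(id44) recv 97: fwd; pos1(id58) recv 79: fwd
Round 4: pos1(id58) recv 97: fwd; pos2(id20) recv 79: fwd
Round 5: pos2(id20) recv 97: fwd; pos3(id97) recv 79: drop
Round 6: pos3(id97) recv 97: ELECTED
Message ID 58 originates at pos 1; dropped at pos 3 in round 2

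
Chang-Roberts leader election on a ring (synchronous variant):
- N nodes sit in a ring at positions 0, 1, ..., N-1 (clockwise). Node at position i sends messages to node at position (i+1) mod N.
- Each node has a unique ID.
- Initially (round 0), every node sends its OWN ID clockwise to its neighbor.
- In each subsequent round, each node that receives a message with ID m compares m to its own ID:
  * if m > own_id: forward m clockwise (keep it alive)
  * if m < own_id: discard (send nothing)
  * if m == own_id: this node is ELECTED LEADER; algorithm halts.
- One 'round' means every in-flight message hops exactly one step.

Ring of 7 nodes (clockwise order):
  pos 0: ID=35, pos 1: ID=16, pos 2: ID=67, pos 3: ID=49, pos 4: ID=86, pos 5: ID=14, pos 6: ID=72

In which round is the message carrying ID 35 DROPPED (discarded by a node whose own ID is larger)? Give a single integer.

Round 1: pos1(id16) recv 35: fwd; pos2(id67) recv 16: drop; pos3(id49) recv 67: fwd; pos4(id86) recv 49: drop; pos5(id14) recv 86: fwd; pos6(id72) recv 14: drop; pos0(id35) recv 72: fwd
Round 2: pos2(id67) recv 35: drop; pos4(id86) recv 67: drop; pos6(id72) recv 86: fwd; pos1(id16) recv 72: fwd
Round 3: pos0(id35) recv 86: fwd; pos2(id67) recv 72: fwd
Round 4: pos1(id16) recv 86: fwd; pos3(id49) recv 72: fwd
Round 5: pos2(id67) recv 86: fwd; pos4(id86) recv 72: drop
Round 6: pos3(id49) recv 86: fwd
Round 7: pos4(id86) recv 86: ELECTED
Message ID 35 originates at pos 0; dropped at pos 2 in round 2

Answer: 2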